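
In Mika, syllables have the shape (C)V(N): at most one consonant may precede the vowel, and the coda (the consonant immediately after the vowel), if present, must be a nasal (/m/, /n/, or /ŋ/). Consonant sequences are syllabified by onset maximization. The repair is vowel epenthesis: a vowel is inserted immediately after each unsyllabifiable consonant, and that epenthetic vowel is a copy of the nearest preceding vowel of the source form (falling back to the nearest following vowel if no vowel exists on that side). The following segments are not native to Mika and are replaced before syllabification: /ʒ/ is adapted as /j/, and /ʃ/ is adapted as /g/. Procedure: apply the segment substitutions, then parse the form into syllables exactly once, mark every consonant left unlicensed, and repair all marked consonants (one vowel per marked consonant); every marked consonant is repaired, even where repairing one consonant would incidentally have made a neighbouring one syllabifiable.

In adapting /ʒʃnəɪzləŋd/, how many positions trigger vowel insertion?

After substitution the input is /jgnəɪzləŋd/.
The unsyllabifiable consonants are /j/, /g/, /z/, /d/; each receives one epenthetic vowel.

4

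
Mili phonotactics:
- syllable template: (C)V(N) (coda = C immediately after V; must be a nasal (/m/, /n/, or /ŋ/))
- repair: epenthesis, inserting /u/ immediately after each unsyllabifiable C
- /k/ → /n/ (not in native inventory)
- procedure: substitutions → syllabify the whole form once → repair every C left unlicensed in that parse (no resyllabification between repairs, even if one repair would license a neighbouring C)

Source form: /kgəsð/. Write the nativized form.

nugəsuðu

Substitution: /k/ → /n/, giving /ngəsð/.
The consonants /n/, /s/, /ð/ cannot be parsed into a legal (C)V(N) syllable (only a nasal (/m/, /n/, or /ŋ/) is licensed in coda position; onsets are limited to one consonant).
Epenthesis after each stranded consonant: /n/ → /nu/, /s/ → /su/, /ð/ → /ðu/.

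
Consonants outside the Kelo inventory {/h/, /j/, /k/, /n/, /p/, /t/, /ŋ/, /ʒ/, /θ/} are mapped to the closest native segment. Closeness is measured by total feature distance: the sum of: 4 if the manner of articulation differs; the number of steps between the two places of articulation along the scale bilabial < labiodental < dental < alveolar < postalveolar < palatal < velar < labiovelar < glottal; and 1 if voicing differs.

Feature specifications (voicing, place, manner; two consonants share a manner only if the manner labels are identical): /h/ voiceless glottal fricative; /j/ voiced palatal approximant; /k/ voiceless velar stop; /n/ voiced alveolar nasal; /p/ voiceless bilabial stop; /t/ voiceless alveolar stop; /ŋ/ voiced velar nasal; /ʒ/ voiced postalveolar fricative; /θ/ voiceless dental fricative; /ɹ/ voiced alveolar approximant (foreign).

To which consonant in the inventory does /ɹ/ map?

j

/j/ is closest: same manner (approximant), place distance 2 (alveolar→palatal), same voicing; total 2. Next closest is /n/ at distance 4.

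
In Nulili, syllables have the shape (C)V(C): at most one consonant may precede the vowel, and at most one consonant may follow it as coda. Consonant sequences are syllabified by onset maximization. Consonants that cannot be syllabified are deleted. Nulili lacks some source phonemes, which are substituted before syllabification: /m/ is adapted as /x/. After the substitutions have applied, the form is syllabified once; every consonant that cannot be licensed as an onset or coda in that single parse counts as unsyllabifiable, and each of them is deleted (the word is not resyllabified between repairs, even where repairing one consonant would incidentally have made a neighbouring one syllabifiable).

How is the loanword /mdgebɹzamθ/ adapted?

Substitution: /m/ → /x/, giving /xdgebɹzaxθ/.
Syllabifying with onset maximization leaves /x/, /d/, /ɹ/, /θ/ stranded (at most one coda consonant is licensed; onsets are limited to one consonant).
Deletion applies to /x/, /d/, /ɹ/, /θ/.

gebzax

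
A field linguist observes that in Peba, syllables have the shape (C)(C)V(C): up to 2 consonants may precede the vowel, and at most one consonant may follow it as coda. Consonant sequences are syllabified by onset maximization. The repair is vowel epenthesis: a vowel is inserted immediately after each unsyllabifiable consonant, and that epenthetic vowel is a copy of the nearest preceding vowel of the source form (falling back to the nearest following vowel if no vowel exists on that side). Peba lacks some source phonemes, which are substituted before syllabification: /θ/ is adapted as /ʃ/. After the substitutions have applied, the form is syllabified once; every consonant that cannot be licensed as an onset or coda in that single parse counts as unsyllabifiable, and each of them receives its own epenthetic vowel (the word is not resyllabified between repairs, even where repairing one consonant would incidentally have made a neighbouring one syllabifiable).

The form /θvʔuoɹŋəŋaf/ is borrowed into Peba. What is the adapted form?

Substitution: /θ/ → /ʃ/, giving /ʃvʔuoɹŋəŋaf/.
Under (C)(C)V(C), the unsyllabifiable consonants are /ʃ/ (at most one coda consonant is licensed; onsets may contain at most 2 consonants).
Each unlicensed consonant becomes the onset of a new syllable: /ʃ/ → /ʃu/.

ʃuvʔuoɹŋəŋaf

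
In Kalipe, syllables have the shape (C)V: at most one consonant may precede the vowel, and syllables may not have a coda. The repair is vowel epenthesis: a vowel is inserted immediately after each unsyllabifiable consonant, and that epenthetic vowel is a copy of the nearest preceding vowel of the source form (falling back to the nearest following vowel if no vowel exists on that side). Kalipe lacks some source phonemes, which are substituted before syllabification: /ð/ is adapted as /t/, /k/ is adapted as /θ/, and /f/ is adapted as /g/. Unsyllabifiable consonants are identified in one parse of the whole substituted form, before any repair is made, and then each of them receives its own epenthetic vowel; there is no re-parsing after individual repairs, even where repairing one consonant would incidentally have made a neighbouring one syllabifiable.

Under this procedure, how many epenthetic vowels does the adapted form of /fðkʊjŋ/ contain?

After substitution the input is /gtθʊjŋ/.
The unsyllabifiable consonants are /g/, /t/, /j/, /ŋ/; each receives one epenthetic vowel.

4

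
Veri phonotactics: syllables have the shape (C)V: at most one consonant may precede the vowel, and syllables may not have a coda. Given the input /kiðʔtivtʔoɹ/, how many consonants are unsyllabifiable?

Under (C)V, the unsyllabifiable consonants are /ð/, /ʔ/, /v/, /t/, /ɹ/ (no codas are permitted; onsets are limited to one consonant).

5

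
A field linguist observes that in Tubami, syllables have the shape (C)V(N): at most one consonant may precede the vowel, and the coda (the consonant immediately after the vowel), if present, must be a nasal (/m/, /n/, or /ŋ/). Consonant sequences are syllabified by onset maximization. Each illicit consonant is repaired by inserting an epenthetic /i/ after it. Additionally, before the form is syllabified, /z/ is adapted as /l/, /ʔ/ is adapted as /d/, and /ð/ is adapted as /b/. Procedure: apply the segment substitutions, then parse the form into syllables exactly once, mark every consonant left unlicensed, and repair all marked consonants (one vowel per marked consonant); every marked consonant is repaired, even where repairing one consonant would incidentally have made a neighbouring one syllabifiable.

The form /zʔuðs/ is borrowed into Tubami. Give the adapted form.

Substitution: /z/ → /l/, /ʔ/ → /d/, /ð/ → /b/, giving /ldubs/.
Syllabifying with onset maximization leaves /l/, /b/, /s/ stranded (only a nasal (/m/, /n/, or /ŋ/) is licensed in coda position; onsets are limited to one consonant).
Each unlicensed consonant becomes the onset of a new syllable: /l/ → /li/, /b/ → /bi/, /s/ → /si/.

lidubisi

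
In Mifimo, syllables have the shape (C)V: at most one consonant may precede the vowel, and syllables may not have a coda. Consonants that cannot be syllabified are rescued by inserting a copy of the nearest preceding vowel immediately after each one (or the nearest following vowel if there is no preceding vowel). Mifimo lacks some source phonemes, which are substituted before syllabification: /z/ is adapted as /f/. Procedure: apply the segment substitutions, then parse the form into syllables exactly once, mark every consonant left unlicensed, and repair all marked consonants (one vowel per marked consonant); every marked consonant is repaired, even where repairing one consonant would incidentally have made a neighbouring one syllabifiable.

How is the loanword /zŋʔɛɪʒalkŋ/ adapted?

Substitution: /z/ → /f/, giving /fŋʔɛɪʒalkŋ/.
Under (C)V, the unsyllabifiable consonants are /f/, /ŋ/, /l/, /k/, /ŋ/ (no codas are permitted; onsets are limited to one consonant).
Epenthesis after each stranded consonant: /f/ → /fɛ/, /ŋ/ → /ŋɛ/, /l/ → /la/, /k/ → /ka/, /ŋ/ → /ŋa/.

fɛŋɛʔɛɪʒalakaŋa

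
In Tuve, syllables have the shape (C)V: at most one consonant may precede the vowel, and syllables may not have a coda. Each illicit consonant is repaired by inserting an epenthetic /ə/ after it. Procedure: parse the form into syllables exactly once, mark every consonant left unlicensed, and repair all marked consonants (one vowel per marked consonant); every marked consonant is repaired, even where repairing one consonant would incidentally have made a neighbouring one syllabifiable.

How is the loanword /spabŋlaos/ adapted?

Under (C)V, the unsyllabifiable consonants are /s/, /b/, /ŋ/, /s/ (no codas are permitted; onsets are limited to one consonant).
Inserting the epenthetic vowel yields /s/ → /sə/, /b/ → /bə/, /ŋ/ → /ŋə/, /s/ → /sə/.

səpabəŋəlaosə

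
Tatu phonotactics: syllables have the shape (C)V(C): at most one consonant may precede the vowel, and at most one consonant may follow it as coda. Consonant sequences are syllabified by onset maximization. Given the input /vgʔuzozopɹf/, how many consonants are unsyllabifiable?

The consonants /v/, /g/, /ɹ/, /f/ cannot be parsed into a legal (C)V(C) syllable (at most one coda consonant is licensed; onsets are limited to one consonant).

4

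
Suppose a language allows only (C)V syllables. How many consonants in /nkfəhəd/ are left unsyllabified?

Under (C)V, the unsyllabifiable consonants are /n/, /k/, /d/ (no codas are permitted; onsets are limited to one consonant).

3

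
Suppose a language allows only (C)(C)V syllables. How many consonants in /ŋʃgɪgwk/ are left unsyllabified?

Syllabifying with onset maximization leaves /ŋ/, /g/, /w/, /k/ stranded (no codas are permitted; onsets may contain at most 2 consonants).

4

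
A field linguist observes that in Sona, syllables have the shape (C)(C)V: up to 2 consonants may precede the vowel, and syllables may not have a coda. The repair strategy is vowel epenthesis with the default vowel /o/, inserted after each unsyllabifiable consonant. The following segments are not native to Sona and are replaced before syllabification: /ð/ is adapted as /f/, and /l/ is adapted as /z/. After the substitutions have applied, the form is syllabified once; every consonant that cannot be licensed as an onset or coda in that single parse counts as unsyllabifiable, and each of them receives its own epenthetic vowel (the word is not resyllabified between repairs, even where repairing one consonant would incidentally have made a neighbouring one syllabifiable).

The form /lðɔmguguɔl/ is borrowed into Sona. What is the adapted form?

Substitution: /l/ → /z/, /ð/ → /f/, giving /zfɔmguguɔz/.
Syllabifying with onset maximization leaves /z/ stranded (no codas are permitted; onsets may contain at most 2 consonants).
Inserting the epenthetic vowel yields /z/ → /zo/.

zfɔmguguɔzo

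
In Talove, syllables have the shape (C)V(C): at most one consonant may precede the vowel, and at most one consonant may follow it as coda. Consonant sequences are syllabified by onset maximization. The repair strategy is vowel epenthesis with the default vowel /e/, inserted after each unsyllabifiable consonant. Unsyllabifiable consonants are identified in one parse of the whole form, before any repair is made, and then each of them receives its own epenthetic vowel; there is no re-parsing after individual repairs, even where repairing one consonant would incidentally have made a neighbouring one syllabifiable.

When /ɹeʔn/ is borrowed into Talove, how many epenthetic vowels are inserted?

The unsyllabifiable consonants are /n/; each receives one epenthetic vowel.

1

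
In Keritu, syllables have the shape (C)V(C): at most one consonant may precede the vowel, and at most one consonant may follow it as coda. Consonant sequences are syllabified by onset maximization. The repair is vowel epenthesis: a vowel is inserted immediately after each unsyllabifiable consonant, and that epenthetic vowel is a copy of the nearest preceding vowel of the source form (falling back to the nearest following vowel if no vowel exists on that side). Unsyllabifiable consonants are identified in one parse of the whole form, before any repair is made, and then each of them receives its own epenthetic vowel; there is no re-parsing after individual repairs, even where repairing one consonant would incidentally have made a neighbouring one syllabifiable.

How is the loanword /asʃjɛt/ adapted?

Syllabifying with onset maximization leaves /ʃ/ stranded (at most one coda consonant is licensed; onsets are limited to one consonant).
Each unlicensed consonant becomes the onset of a new syllable: /ʃ/ → /ʃa/.

asʃajɛt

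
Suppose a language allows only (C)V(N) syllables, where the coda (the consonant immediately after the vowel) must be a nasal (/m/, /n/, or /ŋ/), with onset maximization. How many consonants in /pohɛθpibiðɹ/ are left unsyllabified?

Syllabifying with onset maximization leaves /θ/, /ð/, /ɹ/ stranded (only a nasal (/m/, /n/, or /ŋ/) is licensed in coda position; onsets are limited to one consonant).

3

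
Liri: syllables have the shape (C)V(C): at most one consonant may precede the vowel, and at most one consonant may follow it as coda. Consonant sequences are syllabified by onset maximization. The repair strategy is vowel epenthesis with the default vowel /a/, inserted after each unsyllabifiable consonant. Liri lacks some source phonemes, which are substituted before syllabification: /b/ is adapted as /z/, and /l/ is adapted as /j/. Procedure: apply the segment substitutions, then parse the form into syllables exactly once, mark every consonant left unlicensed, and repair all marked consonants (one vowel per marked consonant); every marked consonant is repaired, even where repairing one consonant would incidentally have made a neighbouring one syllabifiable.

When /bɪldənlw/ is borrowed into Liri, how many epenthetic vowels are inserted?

After substitution the input is /zɪjdənjw/.
The unsyllabifiable consonants are /j/, /w/; each receives one epenthetic vowel.

2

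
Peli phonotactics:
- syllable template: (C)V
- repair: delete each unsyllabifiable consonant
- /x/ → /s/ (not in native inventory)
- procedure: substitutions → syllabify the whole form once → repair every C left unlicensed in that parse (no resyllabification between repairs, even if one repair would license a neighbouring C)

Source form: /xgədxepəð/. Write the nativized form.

gəsepə

Substitution: /x/ → /s/, giving /sgədsepəð/.
Syllabifying with onset maximization leaves /s/, /d/, /ð/ stranded (no codas are permitted; onsets are limited to one consonant).
Deleting the stranded consonants removes /s/, /d/, /ð/.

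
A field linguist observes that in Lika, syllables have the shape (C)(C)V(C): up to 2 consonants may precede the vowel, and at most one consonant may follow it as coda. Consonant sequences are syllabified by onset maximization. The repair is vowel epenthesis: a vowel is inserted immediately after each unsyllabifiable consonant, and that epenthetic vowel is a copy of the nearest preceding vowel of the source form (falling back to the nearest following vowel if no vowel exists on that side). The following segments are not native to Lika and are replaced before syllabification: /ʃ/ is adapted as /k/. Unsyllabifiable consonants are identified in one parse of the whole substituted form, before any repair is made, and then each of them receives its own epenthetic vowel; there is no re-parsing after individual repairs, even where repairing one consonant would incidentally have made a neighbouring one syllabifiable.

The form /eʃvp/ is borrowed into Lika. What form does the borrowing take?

ekvepe

Substitution: /ʃ/ → /k/, giving /ekvp/.
The consonants /v/, /p/ cannot be parsed into a legal (C)(C)V(C) syllable (at most one coda consonant is licensed; onsets may contain at most 2 consonants).
Epenthesis after each stranded consonant: /v/ → /ve/, /p/ → /pe/.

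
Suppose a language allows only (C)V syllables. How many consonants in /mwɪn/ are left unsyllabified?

2

Syllabifying with onset maximization leaves /m/, /n/ stranded (no codas are permitted; onsets are limited to one consonant).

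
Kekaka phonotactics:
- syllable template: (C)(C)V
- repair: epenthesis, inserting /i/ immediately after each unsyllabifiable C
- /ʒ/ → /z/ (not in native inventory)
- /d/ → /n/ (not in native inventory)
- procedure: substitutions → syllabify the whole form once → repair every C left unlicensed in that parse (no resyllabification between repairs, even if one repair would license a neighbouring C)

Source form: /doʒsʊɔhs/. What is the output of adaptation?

Substitution: /d/ → /n/, /ʒ/ → /z/, giving /nozsʊɔhs/.
Syllabifying with onset maximization leaves /h/, /s/ stranded (no codas are permitted; onsets may contain at most 2 consonants).
Inserting the epenthetic vowel yields /h/ → /hi/, /s/ → /si/.

nozsʊɔhisi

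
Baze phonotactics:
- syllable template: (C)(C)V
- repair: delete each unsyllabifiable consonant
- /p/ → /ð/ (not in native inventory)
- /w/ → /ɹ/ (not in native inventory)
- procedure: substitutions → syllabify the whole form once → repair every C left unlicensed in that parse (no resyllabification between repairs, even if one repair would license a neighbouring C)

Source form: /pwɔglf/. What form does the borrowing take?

Substitution: /p/ → /ð/, /w/ → /ɹ/, giving /ðɹɔglf/.
The consonants /g/, /l/, /f/ cannot be parsed into a legal (C)(C)V syllable (no codas are permitted; onsets may contain at most 2 consonants).
Each unlicensed consonant is deleted: /g/, /l/, /f/.

ðɹɔ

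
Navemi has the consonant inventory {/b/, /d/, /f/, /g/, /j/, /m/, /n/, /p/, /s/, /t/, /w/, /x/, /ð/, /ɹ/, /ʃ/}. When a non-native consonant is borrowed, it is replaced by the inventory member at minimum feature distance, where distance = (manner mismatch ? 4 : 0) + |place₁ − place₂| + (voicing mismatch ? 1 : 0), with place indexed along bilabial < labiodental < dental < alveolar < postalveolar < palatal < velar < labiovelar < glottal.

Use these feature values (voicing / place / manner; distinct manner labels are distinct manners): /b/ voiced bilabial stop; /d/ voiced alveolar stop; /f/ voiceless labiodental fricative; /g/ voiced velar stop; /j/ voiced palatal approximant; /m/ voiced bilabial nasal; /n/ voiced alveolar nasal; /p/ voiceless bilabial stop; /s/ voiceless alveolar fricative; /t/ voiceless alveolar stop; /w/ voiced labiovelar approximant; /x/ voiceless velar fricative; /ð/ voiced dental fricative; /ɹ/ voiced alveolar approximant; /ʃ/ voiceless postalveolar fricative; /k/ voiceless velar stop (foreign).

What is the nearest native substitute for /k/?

g

/g/ is closest: same manner (stop), place distance 0 (velar→velar), voicing differs (+1); total 1. Next closest is /t/ at distance 3.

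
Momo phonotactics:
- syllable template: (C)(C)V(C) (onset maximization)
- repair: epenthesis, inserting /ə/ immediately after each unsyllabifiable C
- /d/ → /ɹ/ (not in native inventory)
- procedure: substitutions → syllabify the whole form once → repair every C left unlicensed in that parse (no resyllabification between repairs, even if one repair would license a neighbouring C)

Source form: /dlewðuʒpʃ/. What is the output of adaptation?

ɹlewðuʒpəʃə

Substitution: /d/ → /ɹ/, giving /ɹlewðuʒpʃ/.
The consonants /p/, /ʃ/ cannot be parsed into a legal (C)(C)V(C) syllable (at most one coda consonant is licensed; onsets may contain at most 2 consonants).
Each unlicensed consonant becomes the onset of a new syllable: /p/ → /pə/, /ʃ/ → /ʃə/.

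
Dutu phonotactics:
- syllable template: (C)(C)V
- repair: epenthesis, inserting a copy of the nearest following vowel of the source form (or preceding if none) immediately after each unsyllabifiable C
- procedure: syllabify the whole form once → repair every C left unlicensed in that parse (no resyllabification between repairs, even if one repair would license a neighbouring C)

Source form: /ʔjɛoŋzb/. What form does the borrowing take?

Syllabifying with onset maximization leaves /ŋ/, /z/, /b/ stranded (no codas are permitted; onsets may contain at most 2 consonants).
Inserting the epenthetic vowel yields /ŋ/ → /ŋo/, /z/ → /zo/, /b/ → /bo/.

ʔjɛoŋozobo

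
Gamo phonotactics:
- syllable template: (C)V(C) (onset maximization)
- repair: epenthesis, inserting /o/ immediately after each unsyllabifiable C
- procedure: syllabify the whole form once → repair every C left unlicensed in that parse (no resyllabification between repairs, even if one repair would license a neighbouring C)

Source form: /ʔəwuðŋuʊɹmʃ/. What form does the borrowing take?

Syllabifying with onset maximization leaves /m/, /ʃ/ stranded (at most one coda consonant is licensed; onsets are limited to one consonant).
Inserting the epenthetic vowel yields /m/ → /mo/, /ʃ/ → /ʃo/.

ʔəwuðŋuʊɹmoʃo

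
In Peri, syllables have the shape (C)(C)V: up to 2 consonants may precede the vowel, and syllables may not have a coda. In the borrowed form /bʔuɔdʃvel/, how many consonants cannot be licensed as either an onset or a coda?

2

Under (C)(C)V, the unsyllabifiable consonants are /d/, /l/ (no codas are permitted; onsets may contain at most 2 consonants).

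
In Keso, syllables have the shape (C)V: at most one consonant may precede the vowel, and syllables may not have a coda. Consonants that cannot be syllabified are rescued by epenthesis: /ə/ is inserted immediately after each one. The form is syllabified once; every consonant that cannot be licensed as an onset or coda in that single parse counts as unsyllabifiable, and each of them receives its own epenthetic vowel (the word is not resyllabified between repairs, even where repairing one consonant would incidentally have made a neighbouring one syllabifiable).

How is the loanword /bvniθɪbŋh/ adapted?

The consonants /b/, /v/, /b/, /ŋ/, /h/ cannot be parsed into a legal (C)V syllable (no codas are permitted; onsets are limited to one consonant).
Epenthesis after each stranded consonant: /b/ → /bə/, /v/ → /və/, /b/ → /bə/, /ŋ/ → /ŋə/, /h/ → /hə/.

bəvəniθɪbəŋəhə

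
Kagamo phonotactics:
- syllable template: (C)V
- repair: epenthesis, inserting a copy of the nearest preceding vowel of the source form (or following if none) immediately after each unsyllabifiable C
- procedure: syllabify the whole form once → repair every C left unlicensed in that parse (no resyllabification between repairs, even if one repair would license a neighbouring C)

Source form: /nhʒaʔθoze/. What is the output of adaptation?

nahaʒaʔaθoze

Syllabifying with onset maximization leaves /n/, /h/, /ʔ/ stranded (no codas are permitted; onsets are limited to one consonant).
Each unlicensed consonant becomes the onset of a new syllable: /n/ → /na/, /h/ → /ha/, /ʔ/ → /ʔa/.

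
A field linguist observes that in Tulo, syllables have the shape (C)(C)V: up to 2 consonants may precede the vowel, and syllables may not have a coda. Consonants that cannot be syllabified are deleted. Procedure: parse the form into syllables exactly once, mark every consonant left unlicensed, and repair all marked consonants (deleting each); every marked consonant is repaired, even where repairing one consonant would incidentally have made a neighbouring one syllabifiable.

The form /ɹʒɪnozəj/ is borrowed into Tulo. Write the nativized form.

Under (C)(C)V, the unsyllabifiable consonants are /j/ (no codas are permitted; onsets may contain at most 2 consonants).
Deletion applies to /j/.

ɹʒɪnozə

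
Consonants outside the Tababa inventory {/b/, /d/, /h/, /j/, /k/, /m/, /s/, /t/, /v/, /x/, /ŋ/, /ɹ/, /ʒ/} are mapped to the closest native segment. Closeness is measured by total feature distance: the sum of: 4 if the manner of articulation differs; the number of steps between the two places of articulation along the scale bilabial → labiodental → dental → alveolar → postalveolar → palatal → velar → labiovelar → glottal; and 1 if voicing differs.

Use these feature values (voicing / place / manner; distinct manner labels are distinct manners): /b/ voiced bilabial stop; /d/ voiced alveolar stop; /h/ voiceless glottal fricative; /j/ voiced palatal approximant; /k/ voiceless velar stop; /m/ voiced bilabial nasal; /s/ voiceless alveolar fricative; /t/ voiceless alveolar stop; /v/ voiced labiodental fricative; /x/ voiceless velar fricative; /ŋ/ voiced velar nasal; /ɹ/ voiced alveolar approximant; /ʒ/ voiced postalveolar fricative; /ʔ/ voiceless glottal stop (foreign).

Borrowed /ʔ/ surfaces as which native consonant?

/k/ is closest: same manner (stop), place distance 2 (glottal→velar), same voicing; total 2. Next closest is /h/ at distance 4.

k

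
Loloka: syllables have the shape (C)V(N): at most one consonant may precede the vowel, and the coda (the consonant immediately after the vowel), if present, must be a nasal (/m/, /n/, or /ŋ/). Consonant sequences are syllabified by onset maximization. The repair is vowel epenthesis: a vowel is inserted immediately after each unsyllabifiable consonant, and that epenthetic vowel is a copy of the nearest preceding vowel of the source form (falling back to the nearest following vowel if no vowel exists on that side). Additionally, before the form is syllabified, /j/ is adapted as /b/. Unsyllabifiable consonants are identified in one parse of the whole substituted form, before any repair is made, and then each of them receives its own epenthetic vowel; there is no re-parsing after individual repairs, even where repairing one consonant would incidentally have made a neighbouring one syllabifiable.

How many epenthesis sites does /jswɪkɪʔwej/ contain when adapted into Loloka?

After substitution the input is /bswɪkɪʔweb/.
The unsyllabifiable consonants are /b/, /s/, /ʔ/, /b/; each receives one epenthetic vowel.

4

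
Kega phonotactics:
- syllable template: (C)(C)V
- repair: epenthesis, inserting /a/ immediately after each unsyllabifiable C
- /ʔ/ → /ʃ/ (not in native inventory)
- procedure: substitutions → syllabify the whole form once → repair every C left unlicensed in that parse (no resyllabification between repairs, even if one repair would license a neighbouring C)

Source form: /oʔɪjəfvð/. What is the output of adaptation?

Substitution: /ʔ/ → /ʃ/, giving /oʃɪjəfvð/.
Syllabifying with onset maximization leaves /f/, /v/, /ð/ stranded (no codas are permitted; onsets may contain at most 2 consonants).
Epenthesis after each stranded consonant: /f/ → /fa/, /v/ → /va/, /ð/ → /ða/.

oʃɪjəfavaða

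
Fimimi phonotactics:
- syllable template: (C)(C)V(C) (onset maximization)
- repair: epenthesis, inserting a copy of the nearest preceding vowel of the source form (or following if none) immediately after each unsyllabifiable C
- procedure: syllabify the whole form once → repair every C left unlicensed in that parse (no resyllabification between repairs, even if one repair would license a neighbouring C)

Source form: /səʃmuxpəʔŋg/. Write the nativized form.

səʃmuxpəʔŋəgə

Syllabifying with onset maximization leaves /ŋ/, /g/ stranded (at most one coda consonant is licensed; onsets may contain at most 2 consonants).
Each unlicensed consonant becomes the onset of a new syllable: /ŋ/ → /ŋə/, /g/ → /gə/.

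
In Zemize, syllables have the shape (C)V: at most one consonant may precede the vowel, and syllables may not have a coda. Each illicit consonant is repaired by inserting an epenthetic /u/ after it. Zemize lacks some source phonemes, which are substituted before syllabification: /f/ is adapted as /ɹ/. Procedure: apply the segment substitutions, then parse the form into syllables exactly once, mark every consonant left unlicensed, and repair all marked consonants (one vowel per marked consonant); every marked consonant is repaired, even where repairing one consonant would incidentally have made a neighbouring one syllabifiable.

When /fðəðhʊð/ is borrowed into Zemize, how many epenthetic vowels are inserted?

3

After substitution the input is /ɹðəðhʊð/.
The unsyllabifiable consonants are /ɹ/, /ð/, /ð/; each receives one epenthetic vowel.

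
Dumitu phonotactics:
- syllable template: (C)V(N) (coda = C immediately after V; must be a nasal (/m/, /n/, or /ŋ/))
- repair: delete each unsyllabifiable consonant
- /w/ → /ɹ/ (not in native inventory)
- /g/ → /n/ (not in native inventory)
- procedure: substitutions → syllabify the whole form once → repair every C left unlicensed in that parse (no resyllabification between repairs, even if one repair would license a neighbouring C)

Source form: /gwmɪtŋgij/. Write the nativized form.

mɪni

Substitution: /g/ → /n/, /w/ → /ɹ/, giving /nɹmɪtŋnij/.
Syllabifying with onset maximization leaves /n/, /ɹ/, /t/, /ŋ/, /j/ stranded (only a nasal (/m/, /n/, or /ŋ/) is licensed in coda position; onsets are limited to one consonant).
Deleting the stranded consonants removes /n/, /ɹ/, /t/, /ŋ/, /j/.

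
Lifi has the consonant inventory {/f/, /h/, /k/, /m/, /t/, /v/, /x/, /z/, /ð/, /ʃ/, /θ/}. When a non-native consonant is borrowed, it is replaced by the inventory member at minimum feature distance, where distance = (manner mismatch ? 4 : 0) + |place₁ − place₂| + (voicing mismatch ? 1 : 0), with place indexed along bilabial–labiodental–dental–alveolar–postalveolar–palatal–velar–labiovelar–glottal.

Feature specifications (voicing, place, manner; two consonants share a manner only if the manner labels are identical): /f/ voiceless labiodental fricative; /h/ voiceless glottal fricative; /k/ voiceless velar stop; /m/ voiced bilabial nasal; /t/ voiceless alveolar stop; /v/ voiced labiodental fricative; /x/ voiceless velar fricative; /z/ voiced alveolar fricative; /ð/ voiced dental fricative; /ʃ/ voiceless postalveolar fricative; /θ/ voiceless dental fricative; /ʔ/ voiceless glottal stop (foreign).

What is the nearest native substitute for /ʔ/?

/k/ is closest: same manner (stop), place distance 2 (glottal→velar), same voicing; total 2. Next closest is /h/ at distance 4.

k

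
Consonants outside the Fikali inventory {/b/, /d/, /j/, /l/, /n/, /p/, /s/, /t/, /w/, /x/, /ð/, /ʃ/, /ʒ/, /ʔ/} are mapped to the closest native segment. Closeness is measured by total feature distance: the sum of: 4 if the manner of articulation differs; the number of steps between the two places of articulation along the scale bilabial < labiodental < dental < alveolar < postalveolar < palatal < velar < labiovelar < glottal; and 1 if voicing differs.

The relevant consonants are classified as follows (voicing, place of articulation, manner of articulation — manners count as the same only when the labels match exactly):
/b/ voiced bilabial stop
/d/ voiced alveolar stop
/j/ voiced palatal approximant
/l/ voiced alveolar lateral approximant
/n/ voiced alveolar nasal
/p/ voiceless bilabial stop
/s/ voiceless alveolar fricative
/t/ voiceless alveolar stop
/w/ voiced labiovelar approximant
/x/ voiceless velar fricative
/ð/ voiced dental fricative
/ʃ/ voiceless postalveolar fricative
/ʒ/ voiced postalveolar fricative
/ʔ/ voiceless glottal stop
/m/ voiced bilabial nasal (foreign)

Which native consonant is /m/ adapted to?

/n/ is closest: same manner (nasal), place distance 3 (bilabial→alveolar), same voicing; total 3. Next closest is /b/ at distance 4.

n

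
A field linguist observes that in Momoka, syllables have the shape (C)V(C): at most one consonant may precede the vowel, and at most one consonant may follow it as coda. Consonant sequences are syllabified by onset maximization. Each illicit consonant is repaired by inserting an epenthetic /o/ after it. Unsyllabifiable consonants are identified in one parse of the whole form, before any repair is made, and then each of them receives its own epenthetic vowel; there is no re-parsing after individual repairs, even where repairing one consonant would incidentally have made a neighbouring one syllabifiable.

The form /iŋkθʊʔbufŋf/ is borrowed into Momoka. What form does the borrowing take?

Syllabifying with onset maximization leaves /k/, /ŋ/, /f/ stranded (at most one coda consonant is licensed; onsets are limited to one consonant).
Epenthesis after each stranded consonant: /k/ → /ko/, /ŋ/ → /ŋo/, /f/ → /fo/.

iŋkoθʊʔbufŋofo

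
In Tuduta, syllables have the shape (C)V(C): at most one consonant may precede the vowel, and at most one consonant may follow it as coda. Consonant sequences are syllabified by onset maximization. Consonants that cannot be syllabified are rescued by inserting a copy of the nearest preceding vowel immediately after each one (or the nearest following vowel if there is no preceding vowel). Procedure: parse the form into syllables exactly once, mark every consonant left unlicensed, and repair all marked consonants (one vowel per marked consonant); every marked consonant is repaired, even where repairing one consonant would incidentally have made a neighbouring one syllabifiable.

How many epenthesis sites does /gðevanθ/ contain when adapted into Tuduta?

The unsyllabifiable consonants are /g/, /θ/; each receives one epenthetic vowel.

2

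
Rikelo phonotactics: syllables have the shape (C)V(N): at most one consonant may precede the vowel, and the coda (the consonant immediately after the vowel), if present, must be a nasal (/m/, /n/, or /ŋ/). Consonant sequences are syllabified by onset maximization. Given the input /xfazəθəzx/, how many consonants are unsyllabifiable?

3

Syllabifying with onset maximization leaves /x/, /z/, /x/ stranded (only a nasal (/m/, /n/, or /ŋ/) is licensed in coda position; onsets are limited to one consonant).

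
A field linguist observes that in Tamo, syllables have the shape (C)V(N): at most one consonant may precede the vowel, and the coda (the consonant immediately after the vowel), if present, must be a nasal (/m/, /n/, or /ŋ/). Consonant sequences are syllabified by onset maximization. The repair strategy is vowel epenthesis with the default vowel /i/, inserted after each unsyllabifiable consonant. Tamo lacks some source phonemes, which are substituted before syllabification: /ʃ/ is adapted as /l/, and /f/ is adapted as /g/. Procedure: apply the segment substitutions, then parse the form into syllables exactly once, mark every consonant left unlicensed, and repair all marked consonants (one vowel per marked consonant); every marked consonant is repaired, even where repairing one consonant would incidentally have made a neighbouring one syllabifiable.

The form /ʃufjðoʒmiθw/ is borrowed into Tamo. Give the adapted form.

Substitution: /ʃ/ → /l/, /f/ → /g/, giving /lugjðoʒmiθw/.
The consonants /g/, /j/, /ʒ/, /θ/, /w/ cannot be parsed into a legal (C)V(N) syllable (only a nasal (/m/, /n/, or /ŋ/) is licensed in coda position; onsets are limited to one consonant).
Each unlicensed consonant becomes the onset of a new syllable: /g/ → /gi/, /j/ → /ji/, /ʒ/ → /ʒi/, /θ/ → /θi/, /w/ → /wi/.

lugijiðoʒimiθiwi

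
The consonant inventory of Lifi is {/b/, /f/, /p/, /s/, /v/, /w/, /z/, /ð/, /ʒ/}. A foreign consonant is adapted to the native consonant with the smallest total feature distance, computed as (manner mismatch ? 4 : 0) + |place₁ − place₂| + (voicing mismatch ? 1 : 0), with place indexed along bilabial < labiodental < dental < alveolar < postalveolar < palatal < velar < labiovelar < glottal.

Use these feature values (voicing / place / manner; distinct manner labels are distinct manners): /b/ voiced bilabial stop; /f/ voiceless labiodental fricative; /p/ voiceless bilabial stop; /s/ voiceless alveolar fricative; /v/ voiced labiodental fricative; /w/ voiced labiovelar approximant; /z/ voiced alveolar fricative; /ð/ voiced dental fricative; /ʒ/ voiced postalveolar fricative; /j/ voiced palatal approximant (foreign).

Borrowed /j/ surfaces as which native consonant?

w

/w/ is closest: same manner (approximant), place distance 2 (palatal→labiovelar), same voicing; total 2. Next closest is /ʒ/ at distance 5.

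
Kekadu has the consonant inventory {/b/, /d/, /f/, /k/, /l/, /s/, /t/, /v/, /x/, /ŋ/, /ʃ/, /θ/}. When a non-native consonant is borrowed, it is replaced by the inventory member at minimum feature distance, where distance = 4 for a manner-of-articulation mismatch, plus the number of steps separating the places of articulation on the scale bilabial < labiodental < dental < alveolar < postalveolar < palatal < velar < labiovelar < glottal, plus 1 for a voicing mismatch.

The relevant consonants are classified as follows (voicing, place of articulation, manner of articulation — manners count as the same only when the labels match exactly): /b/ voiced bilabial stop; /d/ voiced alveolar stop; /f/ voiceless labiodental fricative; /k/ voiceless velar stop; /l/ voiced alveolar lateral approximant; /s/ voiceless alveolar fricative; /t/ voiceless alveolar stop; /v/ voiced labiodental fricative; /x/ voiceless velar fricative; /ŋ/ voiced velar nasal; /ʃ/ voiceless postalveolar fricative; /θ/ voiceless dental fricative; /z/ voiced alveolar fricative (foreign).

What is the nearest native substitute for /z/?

/s/ is closest: same manner (fricative), place distance 0 (alveolar→alveolar), voicing differs (+1); total 1. Next closest is /v/ at distance 2.

s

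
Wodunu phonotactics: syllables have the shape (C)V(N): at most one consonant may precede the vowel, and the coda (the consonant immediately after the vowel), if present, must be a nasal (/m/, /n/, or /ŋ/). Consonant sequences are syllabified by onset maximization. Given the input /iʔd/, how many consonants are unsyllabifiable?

Under (C)V(N), the unsyllabifiable consonants are /ʔ/, /d/ (only a nasal (/m/, /n/, or /ŋ/) is licensed in coda position; onsets are limited to one consonant).

2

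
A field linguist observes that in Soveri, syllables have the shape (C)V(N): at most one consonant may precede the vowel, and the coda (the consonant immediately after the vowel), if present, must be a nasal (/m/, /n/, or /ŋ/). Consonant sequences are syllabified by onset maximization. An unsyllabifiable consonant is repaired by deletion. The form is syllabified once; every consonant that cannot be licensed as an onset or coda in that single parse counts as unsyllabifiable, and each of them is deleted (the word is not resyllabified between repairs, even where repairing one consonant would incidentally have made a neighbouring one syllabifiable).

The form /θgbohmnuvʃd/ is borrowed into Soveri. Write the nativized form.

bonu

Under (C)V(N), the unsyllabifiable consonants are /θ/, /g/, /h/, /m/, /v/, /ʃ/, /d/ (only a nasal (/m/, /n/, or /ŋ/) is licensed in coda position; onsets are limited to one consonant).
Deleting the stranded consonants removes /θ/, /g/, /h/, /m/, /v/, /ʃ/, /d/.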